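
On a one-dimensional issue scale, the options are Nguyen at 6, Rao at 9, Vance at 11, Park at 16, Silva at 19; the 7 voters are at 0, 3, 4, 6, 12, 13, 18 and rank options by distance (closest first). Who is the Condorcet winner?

Nguyen

With single-peaked preferences on a line, the Condorcet winner is the candidate closest to the median voter.
The median voter (position 6) is closest to Nguyen at 6.
Check: Nguyen vs Park — voters closer to Nguyen: 4 of 7.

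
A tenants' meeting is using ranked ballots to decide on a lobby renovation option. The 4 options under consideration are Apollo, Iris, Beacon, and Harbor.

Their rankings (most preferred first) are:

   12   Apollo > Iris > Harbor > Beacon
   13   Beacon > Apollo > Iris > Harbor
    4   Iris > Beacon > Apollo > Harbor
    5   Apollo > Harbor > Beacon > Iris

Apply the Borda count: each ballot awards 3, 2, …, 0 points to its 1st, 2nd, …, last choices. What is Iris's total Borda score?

Borda scores:
  Apollo: 12·3 + 13·2 + 4·1 + 5·3 = 81
  Iris: 12·2 + 13·1 + 4·3 + 5·0 = 49
  Beacon: 12·0 + 13·3 + 4·2 + 5·1 = 52
  Harbor: 12·1 + 13·0 + 4·0 + 5·2 = 22

49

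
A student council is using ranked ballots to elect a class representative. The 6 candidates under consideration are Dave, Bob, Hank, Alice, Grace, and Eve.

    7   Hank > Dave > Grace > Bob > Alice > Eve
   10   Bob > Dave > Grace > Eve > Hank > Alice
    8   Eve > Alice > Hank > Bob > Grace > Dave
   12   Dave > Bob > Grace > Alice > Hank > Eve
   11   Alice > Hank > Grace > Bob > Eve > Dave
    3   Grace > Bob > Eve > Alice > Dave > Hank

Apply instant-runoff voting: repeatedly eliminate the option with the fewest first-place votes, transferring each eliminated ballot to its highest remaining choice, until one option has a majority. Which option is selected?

Round 1: Dave 12, Alice 11, Bob 10, Eve 8, Hank 7, Grace 3. Grace has the fewest and is eliminated.
Round 2: Bob 13, Dave 12, Alice 11, Eve 8, Hank 7. Hank has the fewest and is eliminated.
Round 3: Dave 19, Bob 13, Alice 11, Eve 8. Eve has the fewest and is eliminated.
Round 4: Dave 19, Alice 19, Bob 13. Bob has the fewest and is eliminated.
Round 5: Dave 29, Alice 22. Dave has a majority.

Dave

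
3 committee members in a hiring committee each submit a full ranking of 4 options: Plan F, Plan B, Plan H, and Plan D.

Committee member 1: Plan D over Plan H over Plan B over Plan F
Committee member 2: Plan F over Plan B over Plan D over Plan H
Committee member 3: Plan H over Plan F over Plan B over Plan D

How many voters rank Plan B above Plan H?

Ballots ranking Plan B above Plan H: 1.
Ballots ranking Plan H above Plan B: 2.
So 1 of 3 voters prefer Plan B to Plan H.

1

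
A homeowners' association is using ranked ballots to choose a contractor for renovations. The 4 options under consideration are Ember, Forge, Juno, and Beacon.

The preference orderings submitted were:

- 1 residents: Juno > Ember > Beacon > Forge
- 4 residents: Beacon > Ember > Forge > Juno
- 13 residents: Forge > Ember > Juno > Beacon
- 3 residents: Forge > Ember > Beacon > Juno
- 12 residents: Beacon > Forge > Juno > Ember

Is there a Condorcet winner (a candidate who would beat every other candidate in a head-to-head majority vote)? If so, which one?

There is no Condorcet winner

Head-to-head results (33 voters total):
Ember vs Forge: Forge wins 28–5.
Ember vs Juno: Ember wins 20–13.
Ember vs Beacon: Ember wins 17–16.
Forge vs Juno: Forge wins 32–1.
Forge vs Beacon: Beacon wins 17–16.
Juno vs Beacon: Beacon wins 19–14.
No candidate beats all others: Ember beats Beacon beats Forge beats Ember, a majority cycle.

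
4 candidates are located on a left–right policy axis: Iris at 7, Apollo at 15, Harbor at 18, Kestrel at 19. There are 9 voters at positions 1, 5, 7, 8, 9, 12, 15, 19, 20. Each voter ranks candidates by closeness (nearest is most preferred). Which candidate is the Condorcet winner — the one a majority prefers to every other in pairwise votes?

Iris

With single-peaked preferences on a line, the Condorcet winner is the candidate closest to the median voter.
The median voter (position 9) is closest to Iris at 7.
Check: Iris vs Apollo — voters closer to Iris: 5 of 9.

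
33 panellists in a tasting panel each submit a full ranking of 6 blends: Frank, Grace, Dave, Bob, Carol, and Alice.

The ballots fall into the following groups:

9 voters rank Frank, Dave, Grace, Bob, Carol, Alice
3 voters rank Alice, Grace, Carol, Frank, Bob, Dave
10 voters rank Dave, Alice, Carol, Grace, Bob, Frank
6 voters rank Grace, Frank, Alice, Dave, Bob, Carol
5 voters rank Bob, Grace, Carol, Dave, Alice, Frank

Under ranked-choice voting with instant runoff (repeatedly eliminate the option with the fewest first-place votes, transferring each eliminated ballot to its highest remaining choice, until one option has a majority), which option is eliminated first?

Round 1: Dave 10, Frank 9, Grace 6, Bob 5, Alice 3, Carol 0. Carol has the fewest and is eliminated.
Round 2: Dave 10, Frank 9, Grace 6, Bob 5, Alice 3. Alice has the fewest and is eliminated.
Round 3: Dave 10, Frank 9, Grace 9, Bob 5. Bob has the fewest and is eliminated.
Round 4: Grace 14, Dave 10, Frank 9. Frank has the fewest and is eliminated.
Round 5: Dave 19, Grace 14. Dave has a majority.

Carol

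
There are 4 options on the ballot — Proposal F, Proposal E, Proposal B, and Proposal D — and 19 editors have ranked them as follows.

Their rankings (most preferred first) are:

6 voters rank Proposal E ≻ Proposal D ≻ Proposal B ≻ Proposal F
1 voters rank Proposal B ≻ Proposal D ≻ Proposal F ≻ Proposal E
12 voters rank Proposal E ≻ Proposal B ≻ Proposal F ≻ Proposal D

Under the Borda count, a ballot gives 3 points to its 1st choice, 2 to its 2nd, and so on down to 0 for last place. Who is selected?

Proposal E

Borda scores:
  Proposal F: 6·0 + 1 + 12·1 = 13
  Proposal E: 6·3 + 0 + 12·3 = 54
  Proposal B: 6·1 + 3 + 12·2 = 33
  Proposal D: 6·2 + 2 + 12·0 = 14
Proposal E has the highest total.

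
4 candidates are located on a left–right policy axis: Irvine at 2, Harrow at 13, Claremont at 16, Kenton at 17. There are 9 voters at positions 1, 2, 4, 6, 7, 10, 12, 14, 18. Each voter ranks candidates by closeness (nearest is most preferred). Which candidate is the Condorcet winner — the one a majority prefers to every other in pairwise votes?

Irvine

With single-peaked preferences on a line, the Condorcet winner is the candidate closest to the median voter.
The median voter (position 7) is closest to Irvine at 2.
Check: Irvine vs Claremont — voters closer to Irvine: 5 of 9.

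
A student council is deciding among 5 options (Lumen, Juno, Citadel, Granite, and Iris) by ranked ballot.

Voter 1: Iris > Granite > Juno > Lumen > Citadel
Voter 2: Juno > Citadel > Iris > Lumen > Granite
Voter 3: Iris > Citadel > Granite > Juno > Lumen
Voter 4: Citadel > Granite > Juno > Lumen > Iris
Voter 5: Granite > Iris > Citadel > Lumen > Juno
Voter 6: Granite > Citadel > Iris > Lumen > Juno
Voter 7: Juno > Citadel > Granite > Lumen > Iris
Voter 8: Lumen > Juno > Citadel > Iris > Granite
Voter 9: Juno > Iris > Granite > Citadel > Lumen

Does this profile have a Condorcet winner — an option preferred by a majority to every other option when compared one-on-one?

Head-to-head results (9 voters total):
Lumen vs Juno: Juno wins 6–3.
Lumen vs Citadel: Citadel wins 7–2.
Lumen vs Granite: Granite wins 7–2.
Lumen vs Iris: Iris wins 6–3.
Juno vs Citadel: Juno wins 5–4.
Juno vs Granite: Granite wins 5–4.
Juno vs Iris: Juno wins 5–4.
Citadel vs Granite: Citadel wins 5–4.
Citadel vs Iris: Citadel wins 5–4.
Granite vs Iris: Iris wins 5–4.
No candidate beats all others: Juno beats Citadel beats Granite beats Juno, a majority cycle.

No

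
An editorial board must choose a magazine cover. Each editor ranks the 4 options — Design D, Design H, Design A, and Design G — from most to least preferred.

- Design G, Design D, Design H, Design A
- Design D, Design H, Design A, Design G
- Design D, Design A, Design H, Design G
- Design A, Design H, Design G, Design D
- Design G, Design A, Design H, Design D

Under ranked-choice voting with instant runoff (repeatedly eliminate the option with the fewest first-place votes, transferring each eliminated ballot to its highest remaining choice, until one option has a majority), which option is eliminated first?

Design H

Round 1: Design D 2, Design G 2, Design A 1, Design H 0. Design H has the fewest and is eliminated.
Round 2: Design D 2, Design G 2, Design A 1. Design A has the fewest and is eliminated.
Round 3: Design G 3, Design D 2. Design G has a majority.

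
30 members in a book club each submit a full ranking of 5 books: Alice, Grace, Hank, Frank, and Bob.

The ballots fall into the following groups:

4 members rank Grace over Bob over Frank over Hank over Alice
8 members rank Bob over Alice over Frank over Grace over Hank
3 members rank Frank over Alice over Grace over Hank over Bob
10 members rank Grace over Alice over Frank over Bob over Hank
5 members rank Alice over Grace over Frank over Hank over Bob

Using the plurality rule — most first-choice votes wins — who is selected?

Grace

First-place vote totals:
  Alice: 5
  Grace: 14
  Hank: 0
  Frank: 3
  Bob: 8
Grace has the most first-place votes.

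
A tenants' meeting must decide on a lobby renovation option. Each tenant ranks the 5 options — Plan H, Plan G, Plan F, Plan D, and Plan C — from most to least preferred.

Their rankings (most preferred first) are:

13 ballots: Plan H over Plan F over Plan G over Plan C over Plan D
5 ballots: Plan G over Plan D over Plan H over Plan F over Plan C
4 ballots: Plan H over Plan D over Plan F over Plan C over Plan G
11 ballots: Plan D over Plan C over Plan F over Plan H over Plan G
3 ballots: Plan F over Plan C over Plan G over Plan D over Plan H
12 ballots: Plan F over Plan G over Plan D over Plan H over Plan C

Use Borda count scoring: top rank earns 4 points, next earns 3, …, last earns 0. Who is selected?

Plan F

Borda scores:
  Plan H: 13·4 + 5·2 + 4·4 + 11·1 + 3·0 + 12·1 = 101
  Plan G: 13·2 + 5·4 + 4·0 + 11·0 + 3·2 + 12·3 = 88
  Plan F: 13·3 + 5·1 + 4·2 + 11·2 + 3·4 + 12·4 = 134
  Plan D: 13·0 + 5·3 + 4·3 + 11·4 + 3·1 + 12·2 = 98
  Plan C: 13·1 + 5·0 + 4·1 + 11·3 + 3·3 + 12·0 = 59
Plan F has the highest total.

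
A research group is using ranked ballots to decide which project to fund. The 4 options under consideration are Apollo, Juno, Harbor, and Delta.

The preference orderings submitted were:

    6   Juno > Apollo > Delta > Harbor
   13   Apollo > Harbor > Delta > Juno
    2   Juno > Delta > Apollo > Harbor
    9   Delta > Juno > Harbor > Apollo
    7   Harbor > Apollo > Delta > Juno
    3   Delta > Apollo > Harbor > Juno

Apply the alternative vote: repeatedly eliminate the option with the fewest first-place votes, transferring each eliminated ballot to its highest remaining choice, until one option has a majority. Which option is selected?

Round 1: Apollo 13, Delta 12, Juno 8, Harbor 7. Harbor has the fewest and is eliminated.
Round 2: Apollo 20, Delta 12, Juno 8. Juno has the fewest and is eliminated.
Round 3: Apollo 26, Delta 14. Apollo has a majority.

Apollo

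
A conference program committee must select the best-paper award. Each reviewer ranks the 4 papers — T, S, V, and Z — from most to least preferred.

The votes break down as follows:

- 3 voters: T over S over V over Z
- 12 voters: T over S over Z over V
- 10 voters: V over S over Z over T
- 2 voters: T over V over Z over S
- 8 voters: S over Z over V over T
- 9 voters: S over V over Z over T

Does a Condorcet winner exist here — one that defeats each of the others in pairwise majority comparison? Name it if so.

Head-to-head results (44 voters total):
T vs S: S wins 27–17.
T vs V: V wins 27–17.
T vs Z: Z wins 27–17.
S vs V: S wins 32–12.
S vs Z: S wins 42–2.
V vs Z: V wins 24–20.
S beats each rival — T (27–17), V (32–12), Z (42–2) — so S is the Condorcet winner.

S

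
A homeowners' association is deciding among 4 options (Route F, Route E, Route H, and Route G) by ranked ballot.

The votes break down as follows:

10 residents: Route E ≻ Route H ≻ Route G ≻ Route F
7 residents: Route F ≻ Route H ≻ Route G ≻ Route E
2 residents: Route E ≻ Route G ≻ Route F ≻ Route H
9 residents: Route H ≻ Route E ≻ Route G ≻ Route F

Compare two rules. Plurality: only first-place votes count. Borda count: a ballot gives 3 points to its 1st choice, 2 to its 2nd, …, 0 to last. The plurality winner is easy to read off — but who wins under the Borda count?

Route H

Plurality first-place counts: Route F 7, Route E 12, Route H 9, Route G 0 → Route E.
Borda totals: Route F 23, Route E 54, Route H 61, Route G 30 → Route H.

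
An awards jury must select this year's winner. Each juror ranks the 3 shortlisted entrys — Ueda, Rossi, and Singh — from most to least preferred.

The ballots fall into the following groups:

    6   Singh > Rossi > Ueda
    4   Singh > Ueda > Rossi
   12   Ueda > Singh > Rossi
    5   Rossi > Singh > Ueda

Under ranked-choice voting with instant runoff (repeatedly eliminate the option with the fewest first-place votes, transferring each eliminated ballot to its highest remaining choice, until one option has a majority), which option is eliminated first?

Rossi

Round 1: Ueda 12, Singh 10, Rossi 5. Rossi has the fewest and is eliminated.
Round 2: Singh 15, Ueda 12. Singh has a majority.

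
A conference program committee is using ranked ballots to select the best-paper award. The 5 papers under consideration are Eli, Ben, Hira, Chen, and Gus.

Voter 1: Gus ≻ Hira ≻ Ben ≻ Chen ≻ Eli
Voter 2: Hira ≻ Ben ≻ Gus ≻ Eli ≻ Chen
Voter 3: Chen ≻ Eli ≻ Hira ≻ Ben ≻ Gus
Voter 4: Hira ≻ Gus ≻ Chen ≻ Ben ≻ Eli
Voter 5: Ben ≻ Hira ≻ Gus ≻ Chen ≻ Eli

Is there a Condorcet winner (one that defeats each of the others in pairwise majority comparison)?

Yes

Head-to-head results (5 voters total):
Eli vs Ben: Ben wins 4–1.
Eli vs Hira: Hira wins 4–1.
Eli vs Chen: Chen wins 4–1.
Eli vs Gus: Gus wins 4–1.
Ben vs Hira: Hira wins 4–1.
Ben vs Chen: Ben wins 3–2.
Ben vs Gus: Ben wins 3–2.
Hira vs Chen: Hira wins 4–1.
Hira vs Gus: Hira wins 4–1.
Chen vs Gus: Gus wins 4–1.
Hira beats each rival — Eli (4–1), Ben (4–1), Chen (4–1), Gus (4–1) — so Hira is the Condorcet winner.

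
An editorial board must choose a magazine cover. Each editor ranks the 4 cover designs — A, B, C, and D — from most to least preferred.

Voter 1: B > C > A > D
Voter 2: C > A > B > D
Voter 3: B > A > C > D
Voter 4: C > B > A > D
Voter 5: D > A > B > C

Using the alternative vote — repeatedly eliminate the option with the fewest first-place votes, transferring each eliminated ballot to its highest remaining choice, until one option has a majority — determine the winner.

B

Round 1: B 2, C 2, D 1, A 0. A has the fewest and is eliminated.
Round 2: B 2, C 2, D 1. D has the fewest and is eliminated.
Round 3: B 3, C 2. B has a majority.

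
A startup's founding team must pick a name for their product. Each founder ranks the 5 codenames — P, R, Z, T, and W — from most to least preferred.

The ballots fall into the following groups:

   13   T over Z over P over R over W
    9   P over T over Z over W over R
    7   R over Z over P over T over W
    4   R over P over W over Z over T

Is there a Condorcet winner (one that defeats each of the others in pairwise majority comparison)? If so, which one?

There is no Condorcet winner

Head-to-head results (33 voters total):
P vs R: P wins 22–11.
P vs Z: Z wins 20–13.
P vs T: P wins 20–13.
P vs W: P wins 33–0.
R vs Z: Z wins 22–11.
R vs T: T wins 22–11.
R vs W: R wins 24–9.
Z vs T: T wins 22–11.
Z vs W: Z wins 29–4.
T vs W: T wins 29–4.
No candidate beats all others: P beats T beats Z beats P, a majority cycle.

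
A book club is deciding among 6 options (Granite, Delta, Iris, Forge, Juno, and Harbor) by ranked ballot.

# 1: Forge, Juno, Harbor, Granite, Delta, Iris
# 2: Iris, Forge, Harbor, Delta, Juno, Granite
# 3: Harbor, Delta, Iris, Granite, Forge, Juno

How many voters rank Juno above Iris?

Ballots ranking Juno above Iris: 1.
Ballots ranking Iris above Juno: 2.
So 1 of 3 voters prefer Juno to Iris.

1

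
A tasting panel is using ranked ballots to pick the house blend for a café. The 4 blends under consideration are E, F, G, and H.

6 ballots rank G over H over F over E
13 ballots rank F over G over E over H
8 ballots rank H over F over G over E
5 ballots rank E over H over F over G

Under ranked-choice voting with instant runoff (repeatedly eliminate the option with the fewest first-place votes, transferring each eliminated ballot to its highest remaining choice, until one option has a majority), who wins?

H

Round 1: F 13, H 8, G 6, E 5. E has the fewest and is eliminated.
Round 2: F 13, H 13, G 6. G has the fewest and is eliminated.
Round 3: H 19, F 13. H has a majority.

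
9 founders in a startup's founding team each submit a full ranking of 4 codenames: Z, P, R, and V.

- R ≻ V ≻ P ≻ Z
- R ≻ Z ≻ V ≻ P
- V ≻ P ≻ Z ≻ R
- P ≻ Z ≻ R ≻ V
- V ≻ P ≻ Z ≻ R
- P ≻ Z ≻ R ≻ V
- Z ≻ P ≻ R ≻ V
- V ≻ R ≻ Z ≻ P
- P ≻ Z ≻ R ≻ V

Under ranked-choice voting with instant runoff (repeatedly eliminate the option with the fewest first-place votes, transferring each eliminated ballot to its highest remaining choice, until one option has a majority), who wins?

V

Round 1: P 3, V 3, R 2, Z 1. Z has the fewest and is eliminated.
Round 2: P 4, V 3, R 2. R has the fewest and is eliminated.
Round 3: V 5, P 4. V has a majority.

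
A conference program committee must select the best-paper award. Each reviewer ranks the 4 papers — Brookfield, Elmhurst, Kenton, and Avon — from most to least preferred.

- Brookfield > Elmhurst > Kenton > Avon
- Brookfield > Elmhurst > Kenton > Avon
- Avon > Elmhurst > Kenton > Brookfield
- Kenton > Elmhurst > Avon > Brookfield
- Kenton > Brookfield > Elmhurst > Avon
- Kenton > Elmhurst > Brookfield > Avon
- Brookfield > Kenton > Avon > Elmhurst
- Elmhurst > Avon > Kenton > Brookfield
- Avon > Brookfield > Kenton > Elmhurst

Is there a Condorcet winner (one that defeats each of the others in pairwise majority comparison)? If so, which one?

Kenton

Head-to-head results (9 voters total):
Brookfield vs Elmhurst: Brookfield wins 5–4.
Brookfield vs Kenton: Kenton wins 5–4.
Brookfield vs Avon: Brookfield wins 5–4.
Elmhurst vs Kenton: Kenton wins 5–4.
Elmhurst vs Avon: Elmhurst wins 6–3.
Kenton vs Avon: Kenton wins 6–3.
Kenton beats each rival — Brookfield (5–4), Elmhurst (5–4), Avon (6–3) — so Kenton is the Condorcet winner.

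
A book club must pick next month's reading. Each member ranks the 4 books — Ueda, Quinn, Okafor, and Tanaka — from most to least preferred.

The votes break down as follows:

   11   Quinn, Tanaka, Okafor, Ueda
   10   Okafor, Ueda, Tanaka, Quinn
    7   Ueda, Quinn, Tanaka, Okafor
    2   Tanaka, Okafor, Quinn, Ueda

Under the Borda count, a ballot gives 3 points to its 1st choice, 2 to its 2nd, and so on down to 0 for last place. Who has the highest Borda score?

Quinn

Borda scores:
  Ueda: 11·0 + 10·2 + 7·3 + 2·0 = 41
  Quinn: 11·3 + 10·0 + 7·2 + 2·1 = 49
  Okafor: 11·1 + 10·3 + 7·0 + 2·2 = 45
  Tanaka: 11·2 + 10·1 + 7·1 + 2·3 = 45
Quinn has the highest total.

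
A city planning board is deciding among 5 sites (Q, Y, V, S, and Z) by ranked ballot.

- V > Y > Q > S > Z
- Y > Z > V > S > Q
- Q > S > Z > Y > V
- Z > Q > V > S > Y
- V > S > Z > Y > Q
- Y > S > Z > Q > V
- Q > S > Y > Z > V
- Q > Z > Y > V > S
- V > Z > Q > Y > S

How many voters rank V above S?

Ballots ranking V above S: 6.
Ballots ranking S above V: 3.
So 6 of 9 voters prefer V to S.

6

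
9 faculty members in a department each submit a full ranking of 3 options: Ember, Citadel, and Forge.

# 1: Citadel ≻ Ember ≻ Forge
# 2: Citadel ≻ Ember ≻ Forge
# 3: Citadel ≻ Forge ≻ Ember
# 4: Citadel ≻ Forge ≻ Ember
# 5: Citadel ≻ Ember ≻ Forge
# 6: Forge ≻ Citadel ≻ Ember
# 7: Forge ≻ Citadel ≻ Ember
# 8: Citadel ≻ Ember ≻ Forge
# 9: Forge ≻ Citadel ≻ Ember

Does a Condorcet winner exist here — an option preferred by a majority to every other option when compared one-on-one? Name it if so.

Head-to-head results (9 voters total):
Ember vs Citadel: Citadel wins 9–0.
Ember vs Forge: Forge wins 5–4.
Citadel vs Forge: Citadel wins 6–3.
Citadel beats each rival — Ember (9–0), Forge (6–3) — so Citadel is the Condorcet winner.

Citadel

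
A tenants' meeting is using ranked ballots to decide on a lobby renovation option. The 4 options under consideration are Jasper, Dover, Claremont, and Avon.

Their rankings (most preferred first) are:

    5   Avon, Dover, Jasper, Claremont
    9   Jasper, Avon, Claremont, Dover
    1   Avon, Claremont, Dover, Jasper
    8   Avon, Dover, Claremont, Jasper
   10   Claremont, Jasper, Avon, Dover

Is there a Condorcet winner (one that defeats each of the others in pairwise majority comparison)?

Head-to-head results (33 voters total):
Jasper vs Dover: Jasper wins 19–14.
Jasper vs Claremont: Claremont wins 19–14.
Jasper vs Avon: Jasper wins 19–14.
Dover vs Claremont: Claremont wins 20–13.
Dover vs Avon: Avon wins 33–0.
Claremont vs Avon: Avon wins 23–10.
No candidate beats all others: Jasper beats Avon beats Claremont beats Jasper, a majority cycle.

No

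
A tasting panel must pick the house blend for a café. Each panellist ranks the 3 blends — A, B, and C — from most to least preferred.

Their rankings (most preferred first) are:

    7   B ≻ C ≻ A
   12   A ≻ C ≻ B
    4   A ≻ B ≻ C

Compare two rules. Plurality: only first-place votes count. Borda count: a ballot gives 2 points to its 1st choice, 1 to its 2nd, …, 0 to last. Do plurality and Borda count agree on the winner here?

Yes

Plurality first-place counts: A 16, B 7, C 0 → A.
Borda totals: A 32, B 18, C 19 → A.
The two rules agree on A.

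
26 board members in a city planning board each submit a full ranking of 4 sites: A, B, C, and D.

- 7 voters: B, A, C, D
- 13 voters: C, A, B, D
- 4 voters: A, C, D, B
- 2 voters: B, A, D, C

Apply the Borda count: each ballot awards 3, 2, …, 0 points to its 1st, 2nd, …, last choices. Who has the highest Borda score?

A

Borda scores:
  A: 7·2 + 13·2 + 4·3 + 2·2 = 56
  B: 7·3 + 13·1 + 4·0 + 2·3 = 40
  C: 7·1 + 13·3 + 4·2 + 2·0 = 54
  D: 7·0 + 13·0 + 4·1 + 2·1 = 6
A has the highest total.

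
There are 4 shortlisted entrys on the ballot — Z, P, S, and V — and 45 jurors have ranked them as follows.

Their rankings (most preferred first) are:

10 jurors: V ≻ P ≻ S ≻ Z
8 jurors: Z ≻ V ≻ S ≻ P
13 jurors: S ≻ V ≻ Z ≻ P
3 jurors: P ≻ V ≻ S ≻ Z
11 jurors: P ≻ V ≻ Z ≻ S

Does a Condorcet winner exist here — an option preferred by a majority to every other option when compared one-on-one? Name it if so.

V

Head-to-head results (45 voters total):
Z vs P: P wins 24–21.
Z vs S: S wins 26–19.
Z vs V: V wins 37–8.
P vs S: P wins 24–21.
P vs V: V wins 31–14.
S vs V: V wins 32–13.
V beats each rival — Z (37–8), P (31–14), S (32–13) — so V is the Condorcet winner.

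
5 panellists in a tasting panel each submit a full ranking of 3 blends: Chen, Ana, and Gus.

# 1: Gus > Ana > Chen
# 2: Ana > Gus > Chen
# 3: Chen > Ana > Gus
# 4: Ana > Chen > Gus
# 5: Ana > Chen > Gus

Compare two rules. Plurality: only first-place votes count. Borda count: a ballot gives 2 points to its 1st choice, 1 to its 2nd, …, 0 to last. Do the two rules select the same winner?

Plurality first-place counts: Chen 1, Ana 3, Gus 1 → Ana.
Borda totals: Chen 4, Ana 8, Gus 3 → Ana.
The two rules agree on Ana.

Yes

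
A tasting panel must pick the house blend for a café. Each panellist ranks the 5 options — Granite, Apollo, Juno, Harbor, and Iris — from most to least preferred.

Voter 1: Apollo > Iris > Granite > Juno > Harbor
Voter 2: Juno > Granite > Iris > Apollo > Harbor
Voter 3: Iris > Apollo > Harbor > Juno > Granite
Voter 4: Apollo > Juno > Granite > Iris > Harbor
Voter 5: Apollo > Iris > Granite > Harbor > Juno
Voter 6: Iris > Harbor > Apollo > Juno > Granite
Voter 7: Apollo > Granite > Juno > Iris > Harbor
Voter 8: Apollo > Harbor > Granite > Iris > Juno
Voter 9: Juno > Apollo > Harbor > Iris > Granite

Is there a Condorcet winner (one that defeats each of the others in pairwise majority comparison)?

Yes

Head-to-head results (9 voters total):
Granite vs Apollo: Apollo wins 8–1.
Granite vs Juno: Juno wins 5–4.
Granite vs Harbor: Granite wins 5–4.
Granite vs Iris: Iris wins 5–4.
Apollo vs Juno: Apollo wins 7–2.
Apollo vs Harbor: Apollo wins 8–1.
Apollo vs Iris: Apollo wins 6–3.
Juno vs Harbor: Juno wins 5–4.
Juno vs Iris: Iris wins 5–4.
Harbor vs Iris: Iris wins 7–2.
Apollo beats each rival — Granite (8–1), Juno (7–2), Harbor (8–1), Iris (6–3) — so Apollo is the Condorcet winner.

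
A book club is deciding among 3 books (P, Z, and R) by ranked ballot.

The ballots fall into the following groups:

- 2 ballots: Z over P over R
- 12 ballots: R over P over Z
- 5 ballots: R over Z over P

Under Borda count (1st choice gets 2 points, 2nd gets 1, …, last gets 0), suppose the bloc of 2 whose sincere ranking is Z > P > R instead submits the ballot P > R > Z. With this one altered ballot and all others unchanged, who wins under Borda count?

Borda totals with the altered ballot: P 16, Z 5, R 36.
The winner is unchanged: still R.

R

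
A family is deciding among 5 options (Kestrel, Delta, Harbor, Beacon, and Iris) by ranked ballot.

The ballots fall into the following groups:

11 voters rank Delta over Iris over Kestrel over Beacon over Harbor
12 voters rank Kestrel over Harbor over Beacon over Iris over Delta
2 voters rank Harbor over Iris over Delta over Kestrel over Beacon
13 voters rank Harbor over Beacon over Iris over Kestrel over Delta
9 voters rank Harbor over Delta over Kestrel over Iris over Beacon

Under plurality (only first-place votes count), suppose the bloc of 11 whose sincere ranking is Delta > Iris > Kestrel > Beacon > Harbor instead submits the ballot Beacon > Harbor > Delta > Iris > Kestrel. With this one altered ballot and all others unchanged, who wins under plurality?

First-place totals with the altered ballot: Kestrel 12, Delta 0, Harbor 24, Beacon 11, Iris 0.
The winner is unchanged: still Harbor.

Harbor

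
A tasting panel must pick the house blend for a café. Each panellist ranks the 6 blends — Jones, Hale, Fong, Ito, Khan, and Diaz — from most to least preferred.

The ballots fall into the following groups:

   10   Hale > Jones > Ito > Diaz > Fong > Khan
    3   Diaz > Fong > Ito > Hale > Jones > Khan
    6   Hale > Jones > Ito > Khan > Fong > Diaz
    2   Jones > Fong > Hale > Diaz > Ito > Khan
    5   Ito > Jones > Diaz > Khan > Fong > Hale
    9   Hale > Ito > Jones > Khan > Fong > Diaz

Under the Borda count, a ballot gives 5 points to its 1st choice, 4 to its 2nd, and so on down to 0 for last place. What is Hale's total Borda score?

137

Borda scores:
  Jones: 10·4 + 3·1 + 6·4 + 2·5 + 5·4 + 9·3 = 124
  Hale: 10·5 + 3·2 + 6·5 + 2·3 + 5·0 + 9·5 = 137
  Fong: 10·1 + 3·4 + 6·1 + 2·4 + 5·1 + 9·1 = 50
  Ito: 10·3 + 3·3 + 6·3 + 2·1 + 5·5 + 9·4 = 120
  Khan: 10·0 + 3·0 + 6·2 + 2·0 + 5·2 + 9·2 = 40
  Diaz: 10·2 + 3·5 + 6·0 + 2·2 + 5·3 + 9·0 = 54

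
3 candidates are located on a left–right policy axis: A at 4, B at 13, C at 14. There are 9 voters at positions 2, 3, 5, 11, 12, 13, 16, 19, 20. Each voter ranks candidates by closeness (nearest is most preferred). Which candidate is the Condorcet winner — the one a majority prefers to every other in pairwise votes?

With single-peaked preferences on a line, the Condorcet winner is the candidate closest to the median voter.
The median voter (position 12) is closest to B at 13.
Check: B vs C — voters closer to B: 6 of 9.

B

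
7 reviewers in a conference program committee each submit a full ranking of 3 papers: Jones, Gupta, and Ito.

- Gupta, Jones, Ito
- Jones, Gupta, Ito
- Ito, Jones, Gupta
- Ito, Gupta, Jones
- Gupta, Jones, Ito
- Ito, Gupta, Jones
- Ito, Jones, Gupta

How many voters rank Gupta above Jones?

Ballots ranking Gupta above Jones: 4.
Ballots ranking Jones above Gupta: 3.
So 4 of 7 voters prefer Gupta to Jones.

4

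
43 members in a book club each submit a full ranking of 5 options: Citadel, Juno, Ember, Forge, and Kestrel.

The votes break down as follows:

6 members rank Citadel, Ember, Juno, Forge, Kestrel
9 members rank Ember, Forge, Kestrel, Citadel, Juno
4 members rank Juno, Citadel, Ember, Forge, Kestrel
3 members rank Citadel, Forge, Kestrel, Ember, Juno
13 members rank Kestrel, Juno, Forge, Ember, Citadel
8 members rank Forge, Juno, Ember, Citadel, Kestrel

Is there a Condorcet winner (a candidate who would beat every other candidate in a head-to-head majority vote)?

No

Head-to-head results (43 voters total):
Citadel vs Juno: Juno wins 25–18.
Citadel vs Ember: Ember wins 30–13.
Citadel vs Forge: Forge wins 30–13.
Citadel vs Kestrel: Kestrel wins 22–21.
Juno vs Ember: Juno wins 25–18.
Juno vs Forge: Juno wins 23–20.
Juno vs Kestrel: Kestrel wins 25–18.
Ember vs Forge: Forge wins 24–19.
Ember vs Kestrel: Ember wins 27–16.
Forge vs Kestrel: Forge wins 30–13.
No candidate beats all others: Juno beats Ember beats Kestrel beats Juno, a majority cycle.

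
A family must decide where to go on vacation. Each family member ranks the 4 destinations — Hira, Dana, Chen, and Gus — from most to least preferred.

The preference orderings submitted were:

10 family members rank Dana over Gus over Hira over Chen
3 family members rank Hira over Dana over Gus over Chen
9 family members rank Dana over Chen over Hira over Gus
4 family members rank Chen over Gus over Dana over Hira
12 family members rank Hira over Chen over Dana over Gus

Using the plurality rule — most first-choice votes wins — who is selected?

Dana

First-place vote totals:
  Hira: 15
  Dana: 19
  Chen: 4
  Gus: 0
Dana has the most first-place votes.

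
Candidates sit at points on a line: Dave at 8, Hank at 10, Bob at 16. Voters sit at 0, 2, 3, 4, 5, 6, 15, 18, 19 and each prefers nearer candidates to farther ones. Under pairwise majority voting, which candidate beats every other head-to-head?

With single-peaked preferences on a line, the Condorcet winner is the candidate closest to the median voter.
The median voter (position 5) is closest to Dave at 8.
Check: Dave vs Hank — voters closer to Dave: 6 of 9.

Dave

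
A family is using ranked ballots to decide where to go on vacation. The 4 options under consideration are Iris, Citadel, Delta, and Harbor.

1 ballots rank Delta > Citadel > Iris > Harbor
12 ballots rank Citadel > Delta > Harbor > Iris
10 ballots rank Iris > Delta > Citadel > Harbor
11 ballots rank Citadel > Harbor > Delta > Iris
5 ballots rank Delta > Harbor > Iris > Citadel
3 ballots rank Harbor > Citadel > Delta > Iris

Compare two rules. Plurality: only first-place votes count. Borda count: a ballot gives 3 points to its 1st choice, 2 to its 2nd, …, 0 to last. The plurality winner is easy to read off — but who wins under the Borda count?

Citadel

Plurality first-place counts: Iris 10, Citadel 23, Delta 6, Harbor 3 → Citadel.
Borda totals: Iris 36, Citadel 87, Delta 76, Harbor 53 → Citadel.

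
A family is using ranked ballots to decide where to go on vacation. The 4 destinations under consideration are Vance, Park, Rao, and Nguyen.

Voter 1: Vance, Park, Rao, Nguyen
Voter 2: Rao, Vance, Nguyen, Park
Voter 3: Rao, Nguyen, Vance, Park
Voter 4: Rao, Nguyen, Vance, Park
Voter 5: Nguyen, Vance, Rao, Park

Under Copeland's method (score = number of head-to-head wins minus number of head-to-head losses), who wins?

Rao

Pairwise results:
  Vance vs Park: Vance wins 5–0.
  Vance vs Rao: Rao wins 3–2.
  Vance vs Nguyen: Nguyen wins 3–2.
  Park vs Rao: Rao wins 4–1.
  Park vs Nguyen: Nguyen wins 4–1.
  Rao vs Nguyen: Rao wins 4–1.
Copeland scores (wins − losses):
  Vance: 1 − 2 = -1
  Park: 0 − 3 = -3
  Rao: 3 − 0 = 3
  Nguyen: 2 − 1 = 1
Rao has the best Copeland score.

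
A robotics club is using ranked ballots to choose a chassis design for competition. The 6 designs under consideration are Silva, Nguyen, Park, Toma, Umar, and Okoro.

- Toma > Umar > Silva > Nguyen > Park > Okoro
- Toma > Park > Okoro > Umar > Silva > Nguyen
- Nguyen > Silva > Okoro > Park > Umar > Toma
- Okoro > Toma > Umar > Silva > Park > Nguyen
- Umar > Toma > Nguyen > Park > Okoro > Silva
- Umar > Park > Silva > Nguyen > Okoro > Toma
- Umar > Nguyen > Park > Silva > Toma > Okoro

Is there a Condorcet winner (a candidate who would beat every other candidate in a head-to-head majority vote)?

Yes

Head-to-head results (7 voters total):
Silva vs Nguyen: Silva wins 4–3.
Silva vs Park: Park wins 4–3.
Silva vs Toma: Toma wins 4–3.
Silva vs Umar: Umar wins 6–1.
Silva vs Okoro: Silva wins 4–3.
Nguyen vs Park: Nguyen wins 4–3.
Nguyen vs Toma: Toma wins 4–3.
Nguyen vs Umar: Umar wins 6–1.
Nguyen vs Okoro: Nguyen wins 5–2.
Park vs Toma: Toma wins 4–3.
Park vs Umar: Umar wins 5–2.
Park vs Okoro: Park wins 5–2.
Toma vs Umar: Umar wins 4–3.
Toma vs Okoro: Toma wins 4–3.
Umar vs Okoro: Umar wins 4–3.
Umar beats each rival — Silva (6–1), Nguyen (6–1), Park (5–2), Toma (4–3), Okoro (4–3) — so Umar is the Condorcet winner.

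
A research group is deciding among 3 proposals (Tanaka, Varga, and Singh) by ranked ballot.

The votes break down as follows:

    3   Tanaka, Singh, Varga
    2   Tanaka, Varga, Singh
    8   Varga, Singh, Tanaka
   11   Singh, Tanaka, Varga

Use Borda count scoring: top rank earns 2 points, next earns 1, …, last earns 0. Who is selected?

Borda scores:
  Tanaka: 3·2 + 2·2 + 8·0 + 11·1 = 21
  Varga: 3·0 + 2·1 + 8·2 + 11·0 = 18
  Singh: 3·1 + 2·0 + 8·1 + 11·2 = 33
Singh has the highest total.

Singh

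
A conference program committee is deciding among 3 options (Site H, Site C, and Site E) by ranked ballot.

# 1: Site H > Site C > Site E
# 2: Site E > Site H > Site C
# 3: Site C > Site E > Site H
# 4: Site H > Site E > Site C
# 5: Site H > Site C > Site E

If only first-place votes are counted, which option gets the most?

First-place vote totals:
  Site H: 3
  Site C: 1
  Site E: 1
Site H has the most first-place votes.

Site H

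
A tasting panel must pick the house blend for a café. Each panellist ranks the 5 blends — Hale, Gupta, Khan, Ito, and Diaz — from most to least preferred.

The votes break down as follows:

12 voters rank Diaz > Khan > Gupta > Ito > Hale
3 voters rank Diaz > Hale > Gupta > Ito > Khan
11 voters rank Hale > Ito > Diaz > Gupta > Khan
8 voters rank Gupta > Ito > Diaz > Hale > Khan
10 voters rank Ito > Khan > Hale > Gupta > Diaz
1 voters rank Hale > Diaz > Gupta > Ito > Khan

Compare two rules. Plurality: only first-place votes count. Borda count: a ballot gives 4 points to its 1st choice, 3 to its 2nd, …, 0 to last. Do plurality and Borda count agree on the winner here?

No

Plurality first-place counts: Hale 12, Gupta 8, Khan 0, Ito 10, Diaz 15 → Diaz.
Borda totals: Hale 85, Gupta 85, Khan 66, Ito 113, Diaz 101 → Ito.
The two rules disagree: plurality picks Diaz, Borda picks Ito.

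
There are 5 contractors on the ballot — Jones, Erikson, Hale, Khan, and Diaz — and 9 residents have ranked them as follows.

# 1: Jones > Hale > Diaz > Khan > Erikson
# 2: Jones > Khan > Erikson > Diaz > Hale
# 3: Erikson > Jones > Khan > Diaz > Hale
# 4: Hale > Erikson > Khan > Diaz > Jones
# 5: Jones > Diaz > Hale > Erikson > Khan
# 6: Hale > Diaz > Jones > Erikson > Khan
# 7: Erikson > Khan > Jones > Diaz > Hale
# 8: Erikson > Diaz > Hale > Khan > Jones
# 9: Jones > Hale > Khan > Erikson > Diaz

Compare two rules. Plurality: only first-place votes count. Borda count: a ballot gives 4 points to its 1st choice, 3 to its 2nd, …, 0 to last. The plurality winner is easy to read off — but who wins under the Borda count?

Jones

Plurality first-place counts: Jones 4, Erikson 3, Hale 2, Khan 0, Diaz 0 → Jones.
Borda totals: Jones 23, Erikson 20, Hale 18, Khan 14, Diaz 15 → Jones.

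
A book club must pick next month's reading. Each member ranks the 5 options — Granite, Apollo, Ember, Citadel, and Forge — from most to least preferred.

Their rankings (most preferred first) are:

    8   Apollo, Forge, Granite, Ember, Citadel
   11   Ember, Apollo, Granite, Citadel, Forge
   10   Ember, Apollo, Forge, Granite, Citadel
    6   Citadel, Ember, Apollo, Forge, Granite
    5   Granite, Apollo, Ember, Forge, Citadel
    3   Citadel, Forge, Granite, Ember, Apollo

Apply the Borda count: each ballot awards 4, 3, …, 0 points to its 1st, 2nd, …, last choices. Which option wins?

Ember

Borda scores:
  Granite: 8·2 + 11·2 + 10·1 + 6·0 + 5·4 + 3·2 = 74
  Apollo: 8·4 + 11·3 + 10·3 + 6·2 + 5·3 + 3·0 = 122
  Ember: 8·1 + 11·4 + 10·4 + 6·3 + 5·2 + 3·1 = 123
  Citadel: 8·0 + 11·1 + 10·0 + 6·4 + 5·0 + 3·4 = 47
  Forge: 8·3 + 11·0 + 10·2 + 6·1 + 5·1 + 3·3 = 64
Ember has the highest total.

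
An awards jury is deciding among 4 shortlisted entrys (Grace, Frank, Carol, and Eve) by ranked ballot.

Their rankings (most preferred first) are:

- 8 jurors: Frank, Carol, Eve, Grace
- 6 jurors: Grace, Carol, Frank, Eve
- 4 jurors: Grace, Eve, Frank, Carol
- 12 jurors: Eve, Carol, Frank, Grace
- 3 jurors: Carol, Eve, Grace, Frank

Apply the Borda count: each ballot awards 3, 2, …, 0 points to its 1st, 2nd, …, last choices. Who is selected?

Borda scores:
  Grace: 8·0 + 6·3 + 4·3 + 12·0 + 3·1 = 33
  Frank: 8·3 + 6·1 + 4·1 + 12·1 + 3·0 = 46
  Carol: 8·2 + 6·2 + 4·0 + 12·2 + 3·3 = 61
  Eve: 8·1 + 6·0 + 4·2 + 12·3 + 3·2 = 58
Carol has the highest total.

Carol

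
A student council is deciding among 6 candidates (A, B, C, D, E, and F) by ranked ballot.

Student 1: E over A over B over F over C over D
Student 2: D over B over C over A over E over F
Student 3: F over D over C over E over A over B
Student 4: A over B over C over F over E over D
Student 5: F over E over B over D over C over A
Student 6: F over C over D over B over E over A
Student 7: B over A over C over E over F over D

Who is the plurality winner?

F

First-place vote totals:
  A: 1
  B: 1
  C: 0
  D: 1
  E: 1
  F: 3
F has the most first-place votes.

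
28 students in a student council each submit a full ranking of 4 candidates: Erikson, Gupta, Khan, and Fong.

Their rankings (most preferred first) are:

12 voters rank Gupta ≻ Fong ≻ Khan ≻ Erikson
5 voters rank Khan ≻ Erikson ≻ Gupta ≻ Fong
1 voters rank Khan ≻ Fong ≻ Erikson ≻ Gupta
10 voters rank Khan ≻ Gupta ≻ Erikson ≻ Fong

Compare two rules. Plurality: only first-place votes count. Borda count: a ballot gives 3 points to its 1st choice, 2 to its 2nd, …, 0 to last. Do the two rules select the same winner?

Plurality first-place counts: Erikson 0, Gupta 12, Khan 16, Fong 0 → Khan.
Borda totals: Erikson 21, Gupta 61, Khan 60, Fong 26 → Gupta.
The two rules disagree: plurality picks Khan, Borda picks Gupta.

No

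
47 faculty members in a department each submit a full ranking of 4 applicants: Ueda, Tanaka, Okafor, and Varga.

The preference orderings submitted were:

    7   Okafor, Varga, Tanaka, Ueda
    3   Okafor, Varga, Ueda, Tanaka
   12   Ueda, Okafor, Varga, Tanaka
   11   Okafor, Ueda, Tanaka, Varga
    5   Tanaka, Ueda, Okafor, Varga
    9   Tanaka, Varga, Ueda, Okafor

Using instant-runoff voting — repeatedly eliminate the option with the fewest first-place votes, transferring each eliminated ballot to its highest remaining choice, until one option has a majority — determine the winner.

Round 1: Okafor 21, Tanaka 14, Ueda 12, Varga 0. Varga has the fewest and is eliminated.
Round 2: Okafor 21, Tanaka 14, Ueda 12. Ueda has the fewest and is eliminated.
Round 3: Okafor 33, Tanaka 14. Okafor has a majority.

Okafor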